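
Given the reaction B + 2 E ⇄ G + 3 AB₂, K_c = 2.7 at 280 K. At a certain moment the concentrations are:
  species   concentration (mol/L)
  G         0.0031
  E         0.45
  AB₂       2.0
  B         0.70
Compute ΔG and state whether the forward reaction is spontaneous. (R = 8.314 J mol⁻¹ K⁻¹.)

ΔG = -6.37 kJ/mol; the forward reaction is spontaneous

Q_c = [G]·[AB₂]³ / ([B]·[E]²) = (0.0031)·(2.0)³ / ((0.70)·(0.45)²) = 0.175
ΔG = RT ln(Q_c/K_c) = (8.314 J mol⁻¹ K⁻¹)(280 K) × ln(0.175/2.7)
   = (2.328 kJ/mol)(-2.736) = -6.37 kJ/mol
ΔG < 0, so the forward reaction is spontaneous (proceeds forward).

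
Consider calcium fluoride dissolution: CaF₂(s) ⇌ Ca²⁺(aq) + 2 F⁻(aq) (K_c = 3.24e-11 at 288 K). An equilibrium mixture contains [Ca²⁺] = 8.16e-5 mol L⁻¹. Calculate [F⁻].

[F⁻] = 6.30e-4 mol L⁻¹

(CaF₂ is a pure solid — omitted from K_c.)
At equilibrium, K_c = [Ca²⁺]·[F⁻]² = 3.24e-11.
(8.16e-5)·([F⁻])² = 3.24e-11
[F⁻]² = 3.97e-7 ⇒ [F⁻] = 6.30e-4 mol L⁻¹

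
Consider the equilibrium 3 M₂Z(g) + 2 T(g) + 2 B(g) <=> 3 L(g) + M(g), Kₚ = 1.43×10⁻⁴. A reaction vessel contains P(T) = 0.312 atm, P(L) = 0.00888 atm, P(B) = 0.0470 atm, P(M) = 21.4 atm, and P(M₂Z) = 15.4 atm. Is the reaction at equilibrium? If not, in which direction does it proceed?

forward (toward products)

Qₚ = P(L)³·P(M) / (P(M₂Z)³·P(T)²·P(B)²) = (0.00888)³·(21.4) / ((15.4)³·(0.312)²·(0.0470)²) = 1.91×10⁻⁵
Qₚ = 1.91×10⁻⁵ < Kₚ = 1.43×10⁻⁴, so the forward reaction proceeds.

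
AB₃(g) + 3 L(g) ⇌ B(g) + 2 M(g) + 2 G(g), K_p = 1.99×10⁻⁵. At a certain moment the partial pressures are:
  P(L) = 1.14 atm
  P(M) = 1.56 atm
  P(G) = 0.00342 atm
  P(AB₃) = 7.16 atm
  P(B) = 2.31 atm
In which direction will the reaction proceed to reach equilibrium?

toward products

Q_p = P(B)·P(M)²·P(G)² / (P(AB₃)·P(L)³) = (2.31)·(1.56)²·(0.00342)² / ((7.16)·(1.14)³) = 6.20×10⁻⁶
Q_p = 6.20×10⁻⁶ < K_p = 1.99×10⁻⁵, so the forward reaction proceeds.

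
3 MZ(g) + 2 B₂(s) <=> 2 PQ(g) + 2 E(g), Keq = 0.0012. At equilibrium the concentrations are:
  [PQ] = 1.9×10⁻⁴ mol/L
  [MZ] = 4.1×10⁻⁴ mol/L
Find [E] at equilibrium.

[E] = 0.0015 mol/L

(B₂ is a pure solid — omitted from Keq.)
At equilibrium, Keq = [PQ]²·[E]² / [MZ]³ = 0.0012.
(1.9×10⁻⁴)²·([E])² / (4.1×10⁻⁴)³ = 0.0012
[E]² = 2.29×10⁻⁶ ⇒ [E] = 0.0015 mol/L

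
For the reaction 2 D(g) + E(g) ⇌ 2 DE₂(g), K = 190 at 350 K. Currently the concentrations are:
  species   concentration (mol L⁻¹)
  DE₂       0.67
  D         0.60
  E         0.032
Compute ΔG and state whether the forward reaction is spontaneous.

ΔG = -4.61 kJ/mol; the forward reaction is spontaneous

Q = [DE₂]² / ([D]²·[E]) = (0.67)² / ((0.60)²·(0.032)) = 39.0
ΔG = RT ln(Q/K) = (8.314 J mol⁻¹ K⁻¹)(350 K) × ln(39.0/190)
   = (2.910 kJ/mol)(-1.583) = -4.61 kJ/mol
ΔG < 0, so the forward reaction is spontaneous (proceeds forward).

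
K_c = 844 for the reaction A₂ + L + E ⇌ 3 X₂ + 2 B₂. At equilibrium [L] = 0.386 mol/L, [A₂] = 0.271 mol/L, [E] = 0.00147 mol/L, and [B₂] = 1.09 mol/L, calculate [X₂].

[X₂] = 0.478 mol/L

At equilibrium, K_c = [X₂]³·[B₂]² / ([A₂]·[L]·[E]) = 844.
([X₂])³·(1.09)² / ((0.271)·(0.386)·(0.00147)) = 844
[X₂]³ = 0.109 ⇒ [X₂] = 0.478 mol/L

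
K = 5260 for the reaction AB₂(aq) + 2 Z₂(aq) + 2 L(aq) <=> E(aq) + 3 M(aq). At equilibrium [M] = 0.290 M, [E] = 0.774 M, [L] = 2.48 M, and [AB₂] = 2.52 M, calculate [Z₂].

[Z₂] = 4.81×10⁻⁴ M

At equilibrium, K = [E]·[M]³ / ([AB₂]·[Z₂]²·[L]²) = 5260.
(0.774)·(0.290)³ / ((2.52)·([Z₂])²·(2.48)²) = 5260
[Z₂]² = 2.32×10⁻⁷ ⇒ [Z₂] = 4.81×10⁻⁴ M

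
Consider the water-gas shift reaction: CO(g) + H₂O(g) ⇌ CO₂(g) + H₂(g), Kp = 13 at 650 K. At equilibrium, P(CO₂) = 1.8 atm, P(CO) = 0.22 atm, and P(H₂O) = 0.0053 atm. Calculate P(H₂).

At equilibrium, Kp = P(CO₂)·P(H₂) / (P(CO)·P(H₂O)) = 13.
(1.8)·(P(H₂)) / ((0.22)·(0.0053)) = 13
P(H₂) = 0.00842 = 0.0084 atm

P(H₂) = 0.0084 atm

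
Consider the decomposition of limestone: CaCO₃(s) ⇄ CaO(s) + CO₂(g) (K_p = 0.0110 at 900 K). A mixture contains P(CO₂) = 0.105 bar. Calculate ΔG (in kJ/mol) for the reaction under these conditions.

ΔG = 16.9 kJ/mol

(CaCO₃, CaO are pure solids — omitted from Q_p.)
Q_p = P(CO₂) = 0.105
ΔG = RT ln(Q_p/K_p) = (8.314 J mol⁻¹ K⁻¹)(900 K) × ln(0.105/0.0110)
   = (7.483 kJ/mol)(2.256) = 16.9 kJ/mol
ΔG > 0, so the forward reaction is non-spontaneous (proceeds in reverse).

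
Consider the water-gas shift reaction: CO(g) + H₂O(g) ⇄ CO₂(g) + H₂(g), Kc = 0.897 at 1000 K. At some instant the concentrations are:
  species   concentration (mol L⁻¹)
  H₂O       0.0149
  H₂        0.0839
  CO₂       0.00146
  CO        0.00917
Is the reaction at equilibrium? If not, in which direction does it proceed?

neither direction; the system is at equilibrium

Qc = [CO₂]·[H₂] / ([CO]·[H₂O]) = (0.00146)·(0.0839) / ((0.00917)·(0.0149)) = 0.897
Qc = 0.897 = Kc, so the system is already at equilibrium.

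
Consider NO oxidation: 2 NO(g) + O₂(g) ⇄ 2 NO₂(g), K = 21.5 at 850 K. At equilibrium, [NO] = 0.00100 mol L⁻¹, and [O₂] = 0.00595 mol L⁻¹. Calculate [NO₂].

[NO₂] = 3.58×10⁻⁴ mol L⁻¹

At equilibrium, K = [NO₂]² / ([NO]²·[O₂]) = 21.5.
([NO₂])² / ((0.00100)²·(0.00595)) = 21.5
[NO₂]² = 1.28×10⁻⁷ ⇒ [NO₂] = 3.58×10⁻⁴ mol L⁻¹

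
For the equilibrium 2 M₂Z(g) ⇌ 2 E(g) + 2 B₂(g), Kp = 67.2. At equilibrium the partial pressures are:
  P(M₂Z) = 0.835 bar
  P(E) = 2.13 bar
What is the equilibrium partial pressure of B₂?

P(B₂) = 3.21 bar

At equilibrium, Kp = P(E)²·P(B₂)² / P(M₂Z)² = 67.2.
(2.13)²·(P(B₂))² / (0.835)² = 67.2
P(B₂)² = 10.3 ⇒ P(B₂) = 3.21 bar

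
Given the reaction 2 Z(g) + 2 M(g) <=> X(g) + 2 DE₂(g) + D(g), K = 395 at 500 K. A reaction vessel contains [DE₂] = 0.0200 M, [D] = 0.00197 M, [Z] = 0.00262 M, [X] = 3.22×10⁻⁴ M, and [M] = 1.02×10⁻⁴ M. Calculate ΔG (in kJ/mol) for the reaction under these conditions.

ΔG = 9.13 kJ/mol

Q = [X]·[DE₂]²·[D] / ([Z]²·[M]²) = (3.22×10⁻⁴)·(0.0200)²·(0.00197) / ((0.00262)²·(1.02×10⁻⁴)²) = 3550
ΔG = RT ln(Q/K) = (8.314 J mol⁻¹ K⁻¹)(500 K) × ln(3550/395)
   = (4.157 kJ/mol)(2.196) = 9.13 kJ/mol
ΔG > 0, so the forward reaction is non-spontaneous (proceeds in reverse).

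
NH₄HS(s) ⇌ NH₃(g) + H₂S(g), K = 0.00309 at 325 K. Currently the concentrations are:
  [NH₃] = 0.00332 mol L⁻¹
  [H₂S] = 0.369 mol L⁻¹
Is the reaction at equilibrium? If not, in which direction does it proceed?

(NH₄HS is a pure solid — omitted from Q.)
Q = [NH₃]·[H₂S] = (0.00332)·(0.369) = 0.00123
Q = 0.00123 < K = 0.00309, so the forward reaction proceeds.

to the right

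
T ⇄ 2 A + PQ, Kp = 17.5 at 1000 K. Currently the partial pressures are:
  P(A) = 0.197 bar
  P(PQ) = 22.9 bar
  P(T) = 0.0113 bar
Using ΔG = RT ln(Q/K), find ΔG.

Qp = P(A)²·P(PQ) / P(T) = (0.197)²·(22.9) / (0.0113) = 78.6
ΔG = RT ln(Qp/Kp) = (8.314 J mol⁻¹ K⁻¹)(1000 K) × ln(78.6/17.5)
   = (8.314 kJ/mol)(1.502) = 12.5 kJ/mol
ΔG > 0, so the forward reaction is non-spontaneous (proceeds in reverse).

ΔG = 12.5 kJ/mol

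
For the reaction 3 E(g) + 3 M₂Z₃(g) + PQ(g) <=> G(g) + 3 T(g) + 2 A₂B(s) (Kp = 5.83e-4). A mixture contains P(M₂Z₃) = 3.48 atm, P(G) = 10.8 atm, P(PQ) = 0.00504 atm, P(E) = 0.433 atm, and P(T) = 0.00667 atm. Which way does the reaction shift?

to the right

(A₂B is a pure solid — omitted from Qp.)
Qp = P(G)·P(T)³ / (P(E)³·P(M₂Z₃)³·P(PQ)) = (10.8)·(0.00667)³ / ((0.433)³·(3.48)³·(0.00504)) = 1.86e-4
Qp = 1.86e-4 < Kp = 5.83e-4, so the forward reaction proceeds.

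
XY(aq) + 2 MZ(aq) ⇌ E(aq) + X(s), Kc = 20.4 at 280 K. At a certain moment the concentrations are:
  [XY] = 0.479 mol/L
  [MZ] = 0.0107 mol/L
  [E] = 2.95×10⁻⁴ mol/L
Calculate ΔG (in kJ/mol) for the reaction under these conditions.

ΔG = -3.10 kJ/mol

(X is a pure solid — omitted from Qc.)
Qc = [E] / ([XY]·[MZ]²) = (2.95×10⁻⁴) / ((0.479)·(0.0107)²) = 5.38
ΔG = RT ln(Qc/Kc) = (8.314 J mol⁻¹ K⁻¹)(280 K) × ln(5.38/20.4)
   = (2.328 kJ/mol)(-1.333) = -3.10 kJ/mol
ΔG < 0, so the forward reaction is spontaneous (proceeds forward).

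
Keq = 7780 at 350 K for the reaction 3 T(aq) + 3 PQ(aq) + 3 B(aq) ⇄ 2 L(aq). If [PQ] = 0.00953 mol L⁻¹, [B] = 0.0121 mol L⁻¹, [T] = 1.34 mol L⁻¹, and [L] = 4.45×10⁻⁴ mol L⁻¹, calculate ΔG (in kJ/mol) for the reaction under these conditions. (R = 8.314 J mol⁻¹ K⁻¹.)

Q = [L]² / ([T]³·[PQ]³·[B]³) = (4.45×10⁻⁴)² / ((1.34)³·(0.00953)³·(0.0121)³) = 53700
ΔG = RT ln(Q/Keq) = (8.314 J mol⁻¹ K⁻¹)(350 K) × ln(53700/7780)
   = (2.910 kJ/mol)(1.932) = 5.62 kJ/mol
ΔG > 0, so the forward reaction is non-spontaneous (proceeds in reverse).

ΔG = 5.62 kJ/mol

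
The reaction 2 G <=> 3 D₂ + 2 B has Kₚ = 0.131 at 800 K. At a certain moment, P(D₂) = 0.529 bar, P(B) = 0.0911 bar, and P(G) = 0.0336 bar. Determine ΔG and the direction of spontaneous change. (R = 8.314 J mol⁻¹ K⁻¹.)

ΔG = 14.1 kJ/mol; the forward reaction is non-spontaneous

Qₚ = P(D₂)³·P(B)² / P(G)² = (0.529)³·(0.0911)² / (0.0336)² = 1.09
ΔG = RT ln(Qₚ/Kₚ) = (8.314 J mol⁻¹ K⁻¹)(800 K) × ln(1.09/0.131)
   = (6.651 kJ/mol)(2.119) = 14.1 kJ/mol
ΔG > 0, so the forward reaction is non-spontaneous (proceeds in reverse).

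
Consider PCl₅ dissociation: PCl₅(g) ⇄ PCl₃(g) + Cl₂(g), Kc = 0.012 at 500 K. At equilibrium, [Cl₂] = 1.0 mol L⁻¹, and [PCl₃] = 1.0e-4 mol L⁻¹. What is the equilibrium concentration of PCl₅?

[PCl₅] = 0.0083 mol L⁻¹

At equilibrium, Kc = [PCl₃]·[Cl₂] / [PCl₅] = 0.012.
(1.0e-4)·(1.0) / ([PCl₅]) = 0.012
[PCl₅] = 0.00833 = 0.0083 mol L⁻¹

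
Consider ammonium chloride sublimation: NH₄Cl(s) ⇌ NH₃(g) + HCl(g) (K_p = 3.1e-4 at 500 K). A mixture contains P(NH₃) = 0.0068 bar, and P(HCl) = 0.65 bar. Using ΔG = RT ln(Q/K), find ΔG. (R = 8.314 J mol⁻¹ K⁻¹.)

(NH₄Cl is a pure solid — omitted from Q_p.)
Q_p = P(NH₃)·P(HCl) = (0.0068)·(0.65) = 0.00442
ΔG = RT ln(Q_p/K_p) = (8.314 J mol⁻¹ K⁻¹)(500 K) × ln(0.00442/3.1e-4)
   = (4.157 kJ/mol)(2.657) = 11.0 kJ/mol
ΔG > 0, so the forward reaction is non-spontaneous (proceeds in reverse).

ΔG = 11.0 kJ/mol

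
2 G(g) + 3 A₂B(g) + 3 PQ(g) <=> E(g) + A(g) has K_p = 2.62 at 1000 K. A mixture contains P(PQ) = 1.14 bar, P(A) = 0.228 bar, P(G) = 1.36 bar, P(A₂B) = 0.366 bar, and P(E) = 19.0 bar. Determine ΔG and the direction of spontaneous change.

Q_p = P(E)·P(A) / (P(G)²·P(A₂B)³·P(PQ)³) = (19.0)·(0.228) / ((1.36)²·(0.366)³·(1.14)³) = 32.2
ΔG = RT ln(Q_p/K_p) = (8.314 J mol⁻¹ K⁻¹)(1000 K) × ln(32.2/2.62)
   = (8.314 kJ/mol)(2.509) = 20.9 kJ/mol
ΔG > 0, so the forward reaction is non-spontaneous (proceeds in reverse).

ΔG = 20.9 kJ/mol; the forward reaction is non-spontaneous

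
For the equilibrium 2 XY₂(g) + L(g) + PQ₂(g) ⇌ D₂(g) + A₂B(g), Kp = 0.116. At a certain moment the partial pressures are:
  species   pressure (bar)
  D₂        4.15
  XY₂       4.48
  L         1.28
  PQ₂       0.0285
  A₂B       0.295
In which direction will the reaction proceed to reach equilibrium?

toward reactants

Qp = P(D₂)·P(A₂B) / (P(XY₂)²·P(L)·P(PQ₂)) = (4.15)·(0.295) / ((4.48)²·(1.28)·(0.0285)) = 1.67
Qp = 1.67 > Kp = 0.116, so the reverse reaction proceeds.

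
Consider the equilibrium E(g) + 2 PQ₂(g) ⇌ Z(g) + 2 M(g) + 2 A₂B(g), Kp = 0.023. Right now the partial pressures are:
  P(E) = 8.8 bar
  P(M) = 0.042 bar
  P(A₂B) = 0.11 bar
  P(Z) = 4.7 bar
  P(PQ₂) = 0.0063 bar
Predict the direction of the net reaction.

Qp = P(Z)·P(M)²·P(A₂B)² / (P(E)·P(PQ₂)²) = (4.7)·(0.042)²·(0.11)² / ((8.8)·(0.0063)²) = 0.29
Qp = 0.29 > Kp = 0.023, so the reverse reaction proceeds.

reverse (toward reactants)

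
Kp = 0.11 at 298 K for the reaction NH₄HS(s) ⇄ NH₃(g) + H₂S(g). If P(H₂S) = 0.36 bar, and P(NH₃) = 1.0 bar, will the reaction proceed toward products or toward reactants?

(NH₄HS is a pure solid — omitted from Qp.)
Qp = P(NH₃)·P(H₂S) = (1.0)·(0.36) = 0.36
Qp = 0.36 > Kp = 0.11, so the reverse reaction proceeds.

to the left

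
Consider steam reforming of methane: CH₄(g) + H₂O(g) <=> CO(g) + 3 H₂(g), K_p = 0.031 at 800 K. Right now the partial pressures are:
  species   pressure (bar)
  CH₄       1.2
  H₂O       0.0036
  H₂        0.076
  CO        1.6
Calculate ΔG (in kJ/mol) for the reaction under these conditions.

Q_p = P(CO)·P(H₂)³ / (P(CH₄)·P(H₂O)) = (1.6)·(0.076)³ / ((1.2)·(0.0036)) = 0.163
ΔG = RT ln(Q_p/K_p) = (8.314 J mol⁻¹ K⁻¹)(800 K) × ln(0.163/0.031)
   = (6.651 kJ/mol)(1.660) = 11.0 kJ/mol
ΔG > 0, so the forward reaction is non-spontaneous (proceeds in reverse).

ΔG = 11.0 kJ/mol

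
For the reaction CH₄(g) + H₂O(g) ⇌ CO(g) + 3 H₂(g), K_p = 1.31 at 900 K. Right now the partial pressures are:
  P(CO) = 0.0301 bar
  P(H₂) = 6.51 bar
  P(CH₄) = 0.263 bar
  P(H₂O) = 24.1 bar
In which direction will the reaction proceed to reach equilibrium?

Q_p = P(CO)·P(H₂)³ / (P(CH₄)·P(H₂O)) = (0.0301)·(6.51)³ / ((0.263)·(24.1)) = 1.31
Q_p = 1.31 = K_p, so the system is already at equilibrium.

no net change (already at equilibrium)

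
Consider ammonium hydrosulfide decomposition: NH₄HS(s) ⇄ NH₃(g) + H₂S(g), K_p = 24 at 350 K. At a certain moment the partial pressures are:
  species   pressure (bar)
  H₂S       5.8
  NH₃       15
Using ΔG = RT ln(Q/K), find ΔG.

(NH₄HS is a pure solid — omitted from Q_p.)
Q_p = P(NH₃)·P(H₂S) = (15)·(5.8) = 87.0
ΔG = RT ln(Q_p/K_p) = (8.314 J mol⁻¹ K⁻¹)(350 K) × ln(87.0/24)
   = (2.910 kJ/mol)(1.288) = 3.75 kJ/mol
ΔG > 0, so the forward reaction is non-spontaneous (proceeds in reverse).

ΔG = 3.75 kJ/mol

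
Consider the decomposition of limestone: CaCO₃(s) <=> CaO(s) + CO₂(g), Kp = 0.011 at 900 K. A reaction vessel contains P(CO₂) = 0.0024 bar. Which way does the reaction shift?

in the forward direction

(CaCO₃, CaO are pure solids — omitted from Qp.)
Qp = P(CO₂) = 0.0024
Qp = 0.0024 < Kp = 0.011, so the forward reaction proceeds.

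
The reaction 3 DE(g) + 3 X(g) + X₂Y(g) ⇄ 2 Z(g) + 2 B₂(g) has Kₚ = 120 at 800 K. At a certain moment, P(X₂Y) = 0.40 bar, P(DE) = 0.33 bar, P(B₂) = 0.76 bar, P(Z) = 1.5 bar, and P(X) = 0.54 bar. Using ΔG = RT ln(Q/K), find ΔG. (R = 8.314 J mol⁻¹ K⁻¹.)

Qₚ = P(Z)²·P(B₂)² / (P(DE)³·P(X)³·P(X₂Y)) = (1.5)²·(0.76)² / ((0.33)³·(0.54)³·(0.40)) = 574
ΔG = RT ln(Qₚ/Kₚ) = (8.314 J mol⁻¹ K⁻¹)(800 K) × ln(574/120)
   = (6.651 kJ/mol)(1.565) = 10.4 kJ/mol
ΔG > 0, so the forward reaction is non-spontaneous (proceeds in reverse).

ΔG = 10.4 kJ/mol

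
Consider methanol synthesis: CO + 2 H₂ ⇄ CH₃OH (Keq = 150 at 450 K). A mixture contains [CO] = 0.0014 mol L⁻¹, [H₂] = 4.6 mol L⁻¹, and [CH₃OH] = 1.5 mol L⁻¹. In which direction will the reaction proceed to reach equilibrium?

Q = [CH₃OH] / ([CO]·[H₂]²) = (1.5) / ((0.0014)·(4.6)²) = 51
Q = 51 < Keq = 150, so the forward reaction proceeds.

in the forward direction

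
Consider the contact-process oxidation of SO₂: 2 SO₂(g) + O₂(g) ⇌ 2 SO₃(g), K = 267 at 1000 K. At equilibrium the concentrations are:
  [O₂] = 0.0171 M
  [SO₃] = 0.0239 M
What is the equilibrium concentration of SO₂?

[SO₂] = 0.0112 M

At equilibrium, K = [SO₃]² / ([SO₂]²·[O₂]) = 267.
(0.0239)² / (([SO₂])²·(0.0171)) = 267
[SO₂]² = 1.25×10⁻⁴ ⇒ [SO₂] = 0.0112 M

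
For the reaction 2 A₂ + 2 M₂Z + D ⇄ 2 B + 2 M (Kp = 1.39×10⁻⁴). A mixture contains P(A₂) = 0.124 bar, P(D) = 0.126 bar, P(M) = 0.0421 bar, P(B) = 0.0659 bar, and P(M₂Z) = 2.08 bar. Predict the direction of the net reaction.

Qp = P(B)²·P(M)² / (P(A₂)²·P(M₂Z)²·P(D)) = (0.0659)²·(0.0421)² / ((0.124)²·(2.08)²·(0.126)) = 9.18×10⁻⁴
Qp = 9.18×10⁻⁴ > Kp = 1.39×10⁻⁴, so the reverse reaction proceeds.

toward reactants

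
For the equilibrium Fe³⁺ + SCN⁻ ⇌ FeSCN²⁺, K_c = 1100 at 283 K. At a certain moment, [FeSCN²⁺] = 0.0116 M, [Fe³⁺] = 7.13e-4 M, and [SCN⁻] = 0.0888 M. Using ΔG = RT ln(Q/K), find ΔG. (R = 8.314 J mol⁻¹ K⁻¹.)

ΔG = -4.22 kJ/mol

Q_c = [FeSCN²⁺] / ([Fe³⁺]·[SCN⁻]) = (0.0116) / ((7.13e-4)·(0.0888)) = 183
ΔG = RT ln(Q_c/K_c) = (8.314 J mol⁻¹ K⁻¹)(283 K) × ln(183/1100)
   = (2.353 kJ/mol)(-1.794) = -4.22 kJ/mol
ΔG < 0, so the forward reaction is spontaneous (proceeds forward).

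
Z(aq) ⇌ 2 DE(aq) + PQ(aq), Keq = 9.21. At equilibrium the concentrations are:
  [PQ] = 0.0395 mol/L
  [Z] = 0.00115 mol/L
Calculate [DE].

[DE] = 0.518 mol/L

At equilibrium, Keq = [DE]²·[PQ] / [Z] = 9.21.
([DE])²·(0.0395) / (0.00115) = 9.21
[DE]² = 0.268 ⇒ [DE] = 0.518 mol/L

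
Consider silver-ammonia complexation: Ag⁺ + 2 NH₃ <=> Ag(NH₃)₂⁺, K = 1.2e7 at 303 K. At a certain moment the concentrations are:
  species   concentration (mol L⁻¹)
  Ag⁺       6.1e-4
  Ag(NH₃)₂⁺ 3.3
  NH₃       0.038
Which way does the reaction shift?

in the forward direction

Q = [Ag(NH₃)₂⁺] / ([Ag⁺]·[NH₃]²) = (3.3) / ((6.1e-4)·(0.038)²) = 3.7e6
Q = 3.7e6 < K = 1.2e7, so the forward reaction proceeds.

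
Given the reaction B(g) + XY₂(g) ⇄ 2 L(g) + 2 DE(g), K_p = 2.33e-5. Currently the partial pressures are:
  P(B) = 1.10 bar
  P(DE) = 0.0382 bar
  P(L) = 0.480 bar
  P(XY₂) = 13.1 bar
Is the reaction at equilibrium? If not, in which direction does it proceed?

no net change (already at equilibrium)

Q_p = P(L)²·P(DE)² / (P(B)·P(XY₂)) = (0.480)²·(0.0382)² / ((1.10)·(13.1)) = 2.33e-5
Q_p = 2.33e-5 = K_p, so the system is already at equilibrium.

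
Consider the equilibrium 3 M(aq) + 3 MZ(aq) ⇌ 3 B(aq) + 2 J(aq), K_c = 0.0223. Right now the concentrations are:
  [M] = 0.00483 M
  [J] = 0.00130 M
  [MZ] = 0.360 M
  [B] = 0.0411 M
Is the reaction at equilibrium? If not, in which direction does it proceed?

Q_c = [B]³·[J]² / ([M]³·[MZ]³) = (0.0411)³·(0.00130)² / ((0.00483)³·(0.360)³) = 0.0223
Q_c = 0.0223 = K_c, so the system is already at equilibrium.

at equilibrium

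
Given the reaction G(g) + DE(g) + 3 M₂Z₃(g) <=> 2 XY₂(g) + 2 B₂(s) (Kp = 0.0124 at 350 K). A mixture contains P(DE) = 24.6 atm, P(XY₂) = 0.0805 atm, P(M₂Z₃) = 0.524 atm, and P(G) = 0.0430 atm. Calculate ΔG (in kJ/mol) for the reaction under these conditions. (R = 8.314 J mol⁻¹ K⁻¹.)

(B₂ is a pure solid — omitted from Qp.)
Qp = P(XY₂)² / (P(G)·P(DE)·P(M₂Z₃)³) = (0.0805)² / ((0.0430)·(24.6)·(0.524)³) = 0.0426
ΔG = RT ln(Qp/Kp) = (8.314 J mol⁻¹ K⁻¹)(350 K) × ln(0.0426/0.0124)
   = (2.910 kJ/mol)(1.234) = 3.59 kJ/mol
ΔG > 0, so the forward reaction is non-spontaneous (proceeds in reverse).

ΔG = 3.59 kJ/mol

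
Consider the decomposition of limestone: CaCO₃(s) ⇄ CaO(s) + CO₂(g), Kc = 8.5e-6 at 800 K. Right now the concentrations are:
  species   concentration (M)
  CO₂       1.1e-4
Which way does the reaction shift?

(CaCO₃, CaO are pure solids — omitted from Qc.)
Qc = [CO₂] = 1.1e-4
Qc = 1.1e-4 > Kc = 8.5e-6, so the reverse reaction proceeds.

reverse (toward reactants)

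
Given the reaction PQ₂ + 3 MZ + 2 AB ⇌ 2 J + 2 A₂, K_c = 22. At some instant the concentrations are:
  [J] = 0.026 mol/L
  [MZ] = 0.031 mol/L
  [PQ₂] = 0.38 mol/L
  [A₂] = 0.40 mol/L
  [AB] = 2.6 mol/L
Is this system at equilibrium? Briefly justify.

no; Q < K, reaction proceeds forward

Q_c = [J]²·[A₂]² / ([PQ₂]·[MZ]³·[AB]²) = (0.026)²·(0.40)² / ((0.38)·(0.031)³·(2.6)²) = 1.4
Q_c = 1.4 < K_c = 22: net forward reaction.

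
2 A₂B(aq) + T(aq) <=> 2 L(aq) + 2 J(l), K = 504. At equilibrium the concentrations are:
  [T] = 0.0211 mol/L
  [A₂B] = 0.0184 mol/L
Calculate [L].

(J is a pure liquid — omitted from K.)
At equilibrium, K = [L]² / ([A₂B]²·[T]) = 504.
([L])² / ((0.0184)²·(0.0211)) = 504
[L]² = 0.00360 ⇒ [L] = 0.0600 mol/L

[L] = 0.0600 mol/L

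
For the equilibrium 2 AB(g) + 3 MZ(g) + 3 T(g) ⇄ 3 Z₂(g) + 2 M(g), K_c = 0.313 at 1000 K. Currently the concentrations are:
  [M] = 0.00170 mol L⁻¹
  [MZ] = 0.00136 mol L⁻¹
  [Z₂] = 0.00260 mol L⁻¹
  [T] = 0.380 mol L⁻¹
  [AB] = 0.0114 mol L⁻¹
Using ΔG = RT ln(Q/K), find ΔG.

ΔG = 18.3 kJ/mol

Q_c = [Z₂]³·[M]² / ([AB]²·[MZ]³·[T]³) = (0.00260)³·(0.00170)² / ((0.0114)²·(0.00136)³·(0.380)³) = 2.83
ΔG = RT ln(Q_c/K_c) = (8.314 J mol⁻¹ K⁻¹)(1000 K) × ln(2.83/0.313)
   = (8.314 kJ/mol)(2.202) = 18.3 kJ/mol
ΔG > 0, so the forward reaction is non-spontaneous (proceeds in reverse).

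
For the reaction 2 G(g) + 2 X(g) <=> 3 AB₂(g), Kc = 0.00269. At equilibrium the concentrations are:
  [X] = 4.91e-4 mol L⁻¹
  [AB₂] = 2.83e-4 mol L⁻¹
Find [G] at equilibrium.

[G] = 0.187 mol L⁻¹

At equilibrium, Kc = [AB₂]³ / ([G]²·[X]²) = 0.00269.
(2.83e-4)³ / (([G])²·(4.91e-4)²) = 0.00269
[G]² = 0.0349 ⇒ [G] = 0.187 mol L⁻¹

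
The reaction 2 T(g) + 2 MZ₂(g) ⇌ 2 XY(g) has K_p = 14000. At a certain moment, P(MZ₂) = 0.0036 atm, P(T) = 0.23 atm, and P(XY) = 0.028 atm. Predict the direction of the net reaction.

Q_p = P(XY)² / (P(T)²·P(MZ₂)²) = (0.028)² / ((0.23)²·(0.0036)²) = 1100
Q_p = 1100 < K_p = 14000, so the forward reaction proceeds.

to the right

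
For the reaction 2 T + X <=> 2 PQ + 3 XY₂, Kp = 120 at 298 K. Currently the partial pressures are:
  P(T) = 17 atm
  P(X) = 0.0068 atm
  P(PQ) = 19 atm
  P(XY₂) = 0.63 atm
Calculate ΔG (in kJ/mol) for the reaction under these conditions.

Qp = P(PQ)²·P(XY₂)³ / (P(T)²·P(X)) = (19)²·(0.63)³ / ((17)²·(0.0068)) = 45.9
ΔG = RT ln(Qp/Kp) = (8.314 J mol⁻¹ K⁻¹)(298 K) × ln(45.9/120)
   = (2.478 kJ/mol)(-0.9610) = -2.38 kJ/mol
ΔG < 0, so the forward reaction is spontaneous (proceeds forward).

ΔG = -2.38 kJ/mol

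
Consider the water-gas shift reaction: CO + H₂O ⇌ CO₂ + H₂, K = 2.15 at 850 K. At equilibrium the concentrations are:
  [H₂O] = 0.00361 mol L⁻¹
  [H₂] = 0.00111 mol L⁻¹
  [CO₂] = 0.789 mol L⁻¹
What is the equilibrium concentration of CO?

At equilibrium, K = [CO₂]·[H₂] / ([CO]·[H₂O]) = 2.15.
(0.789)·(0.00111) / (([CO])·(0.00361)) = 2.15
[CO] = 0.113 mol L⁻¹

[CO] = 0.113 mol L⁻¹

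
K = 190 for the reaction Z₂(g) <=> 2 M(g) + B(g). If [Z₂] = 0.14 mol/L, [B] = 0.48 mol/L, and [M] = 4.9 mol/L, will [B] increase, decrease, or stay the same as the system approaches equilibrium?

increase

Q = [M]²·[B] / [Z₂] = (4.9)²·(0.48) / (0.14) = 82
Q = 82 < K = 190: net forward reaction.
B is a product, so it increases.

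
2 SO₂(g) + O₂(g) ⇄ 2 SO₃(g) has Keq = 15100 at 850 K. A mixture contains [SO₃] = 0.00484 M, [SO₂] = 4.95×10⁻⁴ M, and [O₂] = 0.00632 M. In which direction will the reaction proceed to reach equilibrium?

Q = [SO₃]² / ([SO₂]²·[O₂]) = (0.00484)² / ((4.95×10⁻⁴)²·(0.00632)) = 15100
Q = 15100 = Keq, so the system is already at equilibrium.

no net change (already at equilibrium)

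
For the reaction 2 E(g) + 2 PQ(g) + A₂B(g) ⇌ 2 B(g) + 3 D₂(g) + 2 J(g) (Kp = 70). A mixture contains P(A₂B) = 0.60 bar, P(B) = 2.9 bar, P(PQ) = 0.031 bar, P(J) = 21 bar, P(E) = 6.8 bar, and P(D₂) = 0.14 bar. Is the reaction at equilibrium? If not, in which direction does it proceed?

in the reverse direction

Qp = P(B)²·P(D₂)³·P(J)² / (P(E)²·P(PQ)²·P(A₂B)) = (2.9)²·(0.14)³·(21)² / ((6.8)²·(0.031)²·(0.60)) = 380
Qp = 380 > Kp = 70, so the reverse reaction proceeds.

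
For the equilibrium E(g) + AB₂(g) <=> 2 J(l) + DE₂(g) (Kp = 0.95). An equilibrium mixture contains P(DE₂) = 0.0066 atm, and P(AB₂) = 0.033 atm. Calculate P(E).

P(E) = 0.21 atm

(J is a pure liquid — omitted from Kp.)
At equilibrium, Kp = P(DE₂) / (P(E)·P(AB₂)) = 0.95.
(0.0066) / ((P(E))·(0.033)) = 0.95
P(E) = 0.211 = 0.21 atm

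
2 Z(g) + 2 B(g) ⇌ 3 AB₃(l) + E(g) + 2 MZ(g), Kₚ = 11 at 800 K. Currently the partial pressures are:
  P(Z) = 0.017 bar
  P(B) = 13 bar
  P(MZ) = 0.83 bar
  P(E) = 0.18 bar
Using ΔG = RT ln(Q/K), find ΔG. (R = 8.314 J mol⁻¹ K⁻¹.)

(AB₃ is a pure liquid — omitted from Qₚ.)
Qₚ = P(E)·P(MZ)² / (P(Z)²·P(B)²) = (0.18)·(0.83)² / ((0.017)²·(13)²) = 2.54
ΔG = RT ln(Qₚ/Kₚ) = (8.314 J mol⁻¹ K⁻¹)(800 K) × ln(2.54/11)
   = (6.651 kJ/mol)(-1.466) = -9.75 kJ/mol
ΔG < 0, so the forward reaction is spontaneous (proceeds forward).

ΔG = -9.75 kJ/mol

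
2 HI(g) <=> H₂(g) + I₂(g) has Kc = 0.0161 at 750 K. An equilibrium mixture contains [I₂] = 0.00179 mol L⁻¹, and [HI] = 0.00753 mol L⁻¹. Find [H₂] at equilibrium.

[H₂] = 5.10e-4 mol L⁻¹

At equilibrium, Kc = [H₂]·[I₂] / [HI]² = 0.0161.
([H₂])·(0.00179) / (0.00753)² = 0.0161
[H₂] = 5.10e-4 mol L⁻¹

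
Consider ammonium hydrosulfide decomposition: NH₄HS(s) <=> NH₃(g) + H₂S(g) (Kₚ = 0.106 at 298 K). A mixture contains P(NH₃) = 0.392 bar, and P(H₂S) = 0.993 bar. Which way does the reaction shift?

in the reverse direction

(NH₄HS is a pure solid — omitted from Qₚ.)
Qₚ = P(NH₃)·P(H₂S) = (0.392)·(0.993) = 0.389
Qₚ = 0.389 > Kₚ = 0.106, so the reverse reaction proceeds.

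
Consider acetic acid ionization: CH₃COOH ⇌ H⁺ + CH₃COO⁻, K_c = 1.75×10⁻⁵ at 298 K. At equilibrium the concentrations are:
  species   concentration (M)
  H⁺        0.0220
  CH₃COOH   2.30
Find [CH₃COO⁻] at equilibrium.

At equilibrium, K_c = [H⁺]·[CH₃COO⁻] / [CH₃COOH] = 1.75×10⁻⁵.
(0.0220)·([CH₃COO⁻]) / (2.30) = 1.75×10⁻⁵
[CH₃COO⁻] = 0.00183 M

[CH₃COO⁻] = 0.00183 M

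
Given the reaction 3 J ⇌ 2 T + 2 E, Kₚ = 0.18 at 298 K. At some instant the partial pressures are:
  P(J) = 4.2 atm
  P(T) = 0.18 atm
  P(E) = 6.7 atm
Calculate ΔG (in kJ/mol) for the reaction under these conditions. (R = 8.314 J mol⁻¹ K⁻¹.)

Qₚ = P(T)²·P(E)² / P(J)³ = (0.18)²·(6.7)² / (4.2)³ = 0.0196
ΔG = RT ln(Qₚ/Kₚ) = (8.314 J mol⁻¹ K⁻¹)(298 K) × ln(0.0196/0.18)
   = (2.478 kJ/mol)(-2.217) = -5.49 kJ/mol
ΔG < 0, so the forward reaction is spontaneous (proceeds forward).

ΔG = -5.49 kJ/mol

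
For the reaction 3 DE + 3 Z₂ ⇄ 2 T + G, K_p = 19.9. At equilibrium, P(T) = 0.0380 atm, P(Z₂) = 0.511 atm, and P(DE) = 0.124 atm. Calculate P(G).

At equilibrium, K_p = P(T)²·P(G) / (P(DE)³·P(Z₂)³) = 19.9.
(0.0380)²·(P(G)) / ((0.124)³·(0.511)³) = 19.9
P(G) = 3.51 atm

P(G) = 3.51 atm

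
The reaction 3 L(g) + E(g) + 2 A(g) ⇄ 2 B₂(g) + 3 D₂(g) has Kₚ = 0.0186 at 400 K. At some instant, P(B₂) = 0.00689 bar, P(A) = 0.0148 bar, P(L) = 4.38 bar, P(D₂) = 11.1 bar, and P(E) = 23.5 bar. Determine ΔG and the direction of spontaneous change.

ΔG = 6.94 kJ/mol; the forward reaction is non-spontaneous

Qₚ = P(B₂)²·P(D₂)³ / (P(L)³·P(E)·P(A)²) = (0.00689)²·(11.1)³ / ((4.38)³·(23.5)·(0.0148)²) = 0.150
ΔG = RT ln(Qₚ/Kₚ) = (8.314 J mol⁻¹ K⁻¹)(400 K) × ln(0.150/0.0186)
   = (3.326 kJ/mol)(2.087) = 6.94 kJ/mol
ΔG > 0, so the forward reaction is non-spontaneous (proceeds in reverse).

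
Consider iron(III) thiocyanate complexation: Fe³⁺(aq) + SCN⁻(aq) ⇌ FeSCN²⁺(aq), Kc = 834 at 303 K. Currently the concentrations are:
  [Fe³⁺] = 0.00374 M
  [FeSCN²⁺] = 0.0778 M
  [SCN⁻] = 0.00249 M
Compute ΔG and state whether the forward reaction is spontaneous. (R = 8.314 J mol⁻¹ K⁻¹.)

Qc = [FeSCN²⁺] / ([Fe³⁺]·[SCN⁻]) = (0.0778) / ((0.00374)·(0.00249)) = 8350
ΔG = RT ln(Qc/Kc) = (8.314 J mol⁻¹ K⁻¹)(303 K) × ln(8350/834)
   = (2.519 kJ/mol)(2.304) = 5.80 kJ/mol
ΔG > 0, so the forward reaction is non-spontaneous (proceeds in reverse).

ΔG = 5.80 kJ/mol; the forward reaction is non-spontaneous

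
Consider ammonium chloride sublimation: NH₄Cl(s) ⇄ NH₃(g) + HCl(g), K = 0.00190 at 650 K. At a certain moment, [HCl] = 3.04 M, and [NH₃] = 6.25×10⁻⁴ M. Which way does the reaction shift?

neither direction; the system is at equilibrium

(NH₄Cl is a pure solid — omitted from Q.)
Q = [NH₃]·[HCl] = (6.25×10⁻⁴)·(3.04) = 0.00190
Q = 0.00190 = K, so the system is already at equilibrium.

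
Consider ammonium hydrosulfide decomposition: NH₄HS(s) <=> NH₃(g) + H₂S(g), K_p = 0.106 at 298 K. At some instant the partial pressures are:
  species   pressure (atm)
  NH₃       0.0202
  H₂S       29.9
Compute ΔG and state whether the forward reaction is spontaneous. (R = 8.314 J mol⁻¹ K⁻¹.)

(NH₄HS is a pure solid — omitted from Q_p.)
Q_p = P(NH₃)·P(H₂S) = (0.0202)·(29.9) = 0.604
ΔG = RT ln(Q_p/K_p) = (8.314 J mol⁻¹ K⁻¹)(298 K) × ln(0.604/0.106)
   = (2.478 kJ/mol)(1.740) = 4.31 kJ/mol
ΔG > 0, so the forward reaction is non-spontaneous (proceeds in reverse).

ΔG = 4.31 kJ/mol; the forward reaction is non-spontaneous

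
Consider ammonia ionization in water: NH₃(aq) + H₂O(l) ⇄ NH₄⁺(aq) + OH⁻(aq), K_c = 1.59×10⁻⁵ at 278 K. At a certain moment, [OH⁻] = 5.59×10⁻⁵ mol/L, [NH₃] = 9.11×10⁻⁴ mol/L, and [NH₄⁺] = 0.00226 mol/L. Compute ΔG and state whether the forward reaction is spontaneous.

ΔG = 5.01 kJ/mol; the forward reaction is non-spontaneous

(H₂O is a pure liquid — omitted from Q_c.)
Q_c = [NH₄⁺]·[OH⁻] / [NH₃] = (0.00226)·(5.59×10⁻⁵) / (9.11×10⁻⁴) = 1.39×10⁻⁴
ΔG = RT ln(Q_c/K_c) = (8.314 J mol⁻¹ K⁻¹)(278 K) × ln(1.39×10⁻⁴/1.59×10⁻⁵)
   = (2.311 kJ/mol)(2.168) = 5.01 kJ/mol
ΔG > 0, so the forward reaction is non-spontaneous (proceeds in reverse).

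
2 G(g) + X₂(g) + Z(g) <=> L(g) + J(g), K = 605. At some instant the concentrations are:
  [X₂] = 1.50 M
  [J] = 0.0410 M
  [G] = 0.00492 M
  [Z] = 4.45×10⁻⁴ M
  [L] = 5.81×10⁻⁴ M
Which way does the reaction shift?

Q = [L]·[J] / ([G]²·[X₂]·[Z]) = (5.81×10⁻⁴)·(0.0410) / ((0.00492)²·(1.50)·(4.45×10⁻⁴)) = 1470
Q = 1470 > K = 605, so the reverse reaction proceeds.

in the reverse direction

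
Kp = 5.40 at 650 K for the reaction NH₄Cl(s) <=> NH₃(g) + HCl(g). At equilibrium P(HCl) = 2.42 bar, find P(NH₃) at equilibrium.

P(NH₃) = 2.23 bar

(NH₄Cl is a pure solid — omitted from Kp.)
At equilibrium, Kp = P(NH₃)·P(HCl) = 5.40.
(P(NH₃))·(2.42) = 5.40
P(NH₃) = 2.23 bar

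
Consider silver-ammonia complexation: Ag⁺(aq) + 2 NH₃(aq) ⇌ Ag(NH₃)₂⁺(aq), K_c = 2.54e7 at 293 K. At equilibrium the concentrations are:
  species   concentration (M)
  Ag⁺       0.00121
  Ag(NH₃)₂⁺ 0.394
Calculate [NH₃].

At equilibrium, K_c = [Ag(NH₃)₂⁺] / ([Ag⁺]·[NH₃]²) = 2.54e7.
(0.394) / ((0.00121)·([NH₃])²) = 2.54e7
[NH₃]² = 1.28e-5 ⇒ [NH₃] = 0.00358 M

[NH₃] = 0.00358 M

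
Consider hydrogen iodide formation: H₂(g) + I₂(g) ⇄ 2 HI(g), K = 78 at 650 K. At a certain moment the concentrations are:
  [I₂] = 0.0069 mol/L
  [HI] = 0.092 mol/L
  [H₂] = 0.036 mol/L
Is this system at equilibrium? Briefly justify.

no; Q < K, reaction proceeds forward

Q = [HI]² / ([H₂]·[I₂]) = (0.092)² / ((0.036)·(0.0069)) = 34
Q = 34 < K = 78: net forward reaction.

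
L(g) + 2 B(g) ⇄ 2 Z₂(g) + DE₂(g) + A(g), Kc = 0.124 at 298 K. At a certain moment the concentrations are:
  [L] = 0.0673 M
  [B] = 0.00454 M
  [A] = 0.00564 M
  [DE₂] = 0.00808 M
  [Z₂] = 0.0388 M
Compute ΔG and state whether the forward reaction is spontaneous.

Qc = [Z₂]²·[DE₂]·[A] / ([L]·[B]²) = (0.0388)²·(0.00808)·(0.00564) / ((0.0673)·(0.00454)²) = 0.0495
ΔG = RT ln(Qc/Kc) = (8.314 J mol⁻¹ K⁻¹)(298 K) × ln(0.0495/0.124)
   = (2.478 kJ/mol)(-0.9183) = -2.28 kJ/mol
ΔG < 0, so the forward reaction is spontaneous (proceeds forward).

ΔG = -2.28 kJ/mol; the forward reaction is spontaneous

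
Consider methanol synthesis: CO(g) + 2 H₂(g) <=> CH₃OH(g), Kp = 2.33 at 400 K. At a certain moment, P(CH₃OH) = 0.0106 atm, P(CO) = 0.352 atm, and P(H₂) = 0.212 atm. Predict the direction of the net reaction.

toward products

Qp = P(CH₃OH) / (P(CO)·P(H₂)²) = (0.0106) / ((0.352)·(0.212)²) = 0.670
Qp = 0.670 < Kp = 2.33, so the forward reaction proceeds.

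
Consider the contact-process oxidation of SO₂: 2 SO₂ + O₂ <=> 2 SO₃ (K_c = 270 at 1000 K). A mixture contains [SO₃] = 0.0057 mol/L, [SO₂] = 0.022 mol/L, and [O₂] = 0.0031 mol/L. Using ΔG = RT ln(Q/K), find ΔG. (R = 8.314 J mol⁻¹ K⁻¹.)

Q_c = [SO₃]² / ([SO₂]²·[O₂]) = (0.0057)² / ((0.022)²·(0.0031)) = 21.7
ΔG = RT ln(Q_c/K_c) = (8.314 J mol⁻¹ K⁻¹)(1000 K) × ln(21.7/270)
   = (8.314 kJ/mol)(-2.521) = -21.0 kJ/mol
ΔG < 0, so the forward reaction is spontaneous (proceeds forward).

ΔG = -21.0 kJ/mol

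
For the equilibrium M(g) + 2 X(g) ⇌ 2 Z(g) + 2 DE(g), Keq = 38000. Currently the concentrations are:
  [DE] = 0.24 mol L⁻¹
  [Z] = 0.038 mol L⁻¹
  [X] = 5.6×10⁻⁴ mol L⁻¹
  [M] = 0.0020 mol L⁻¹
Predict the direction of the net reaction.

in the reverse direction

Q = [Z]²·[DE]² / ([M]·[X]²) = (0.038)²·(0.24)² / ((0.0020)·(5.6×10⁻⁴)²) = 1.3×10⁵
Q = 1.3×10⁵ > Keq = 38000, so the reverse reaction proceeds.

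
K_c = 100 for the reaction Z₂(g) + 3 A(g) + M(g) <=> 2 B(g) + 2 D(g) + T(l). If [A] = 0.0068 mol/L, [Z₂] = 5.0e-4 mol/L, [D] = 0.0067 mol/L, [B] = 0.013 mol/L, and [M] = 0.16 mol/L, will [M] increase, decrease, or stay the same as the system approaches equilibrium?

(T is a pure liquid — omitted from Q_c.)
Q_c = [B]²·[D]² / ([Z₂]·[A]³·[M]) = (0.013)²·(0.0067)² / ((5.0e-4)·(0.0068)³·(0.16)) = 300
Q_c = 300 > K_c = 100: net reverse reaction.
M is a reactant, so it increases.

increase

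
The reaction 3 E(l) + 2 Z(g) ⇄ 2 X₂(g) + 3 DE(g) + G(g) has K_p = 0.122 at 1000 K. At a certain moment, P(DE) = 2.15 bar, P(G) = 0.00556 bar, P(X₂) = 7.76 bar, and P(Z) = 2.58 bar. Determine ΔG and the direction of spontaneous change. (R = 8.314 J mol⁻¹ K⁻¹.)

ΔG = 11.7 kJ/mol; the forward reaction is non-spontaneous

(E is a pure liquid — omitted from Q_p.)
Q_p = P(X₂)²·P(DE)³·P(G) / P(Z)² = (7.76)²·(2.15)³·(0.00556) / (2.58)² = 0.500
ΔG = RT ln(Q_p/K_p) = (8.314 J mol⁻¹ K⁻¹)(1000 K) × ln(0.500/0.122)
   = (8.314 kJ/mol)(1.411) = 11.7 kJ/mol
ΔG > 0, so the forward reaction is non-spontaneous (proceeds in reverse).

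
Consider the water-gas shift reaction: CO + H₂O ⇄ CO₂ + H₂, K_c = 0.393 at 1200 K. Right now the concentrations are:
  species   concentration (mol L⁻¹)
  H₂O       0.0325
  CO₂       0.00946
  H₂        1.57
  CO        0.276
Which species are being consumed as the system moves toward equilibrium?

CO₂, H₂ (products)

Q_c = [CO₂]·[H₂] / ([CO]·[H₂O]) = (0.00946)·(1.57) / ((0.276)·(0.0325)) = 1.66
Q_c = 1.66 > K_c = 0.393: net reverse reaction.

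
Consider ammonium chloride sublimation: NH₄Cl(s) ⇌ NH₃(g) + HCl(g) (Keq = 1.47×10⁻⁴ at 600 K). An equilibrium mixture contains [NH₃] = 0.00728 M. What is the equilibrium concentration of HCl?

[HCl] = 0.0202 M

(NH₄Cl is a pure solid — omitted from Keq.)
At equilibrium, Keq = [NH₃]·[HCl] = 1.47×10⁻⁴.
(0.00728)·([HCl]) = 1.47×10⁻⁴
[HCl] = 0.0202 M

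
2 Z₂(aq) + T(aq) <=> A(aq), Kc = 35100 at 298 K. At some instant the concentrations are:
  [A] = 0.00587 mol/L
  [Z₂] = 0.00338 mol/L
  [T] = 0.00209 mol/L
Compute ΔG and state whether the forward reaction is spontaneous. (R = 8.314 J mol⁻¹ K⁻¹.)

ΔG = 4.82 kJ/mol; the forward reaction is non-spontaneous

Qc = [A] / ([Z₂]²·[T]) = (0.00587) / ((0.00338)²·(0.00209)) = 2.46×10⁵
ΔG = RT ln(Qc/Kc) = (8.314 J mol⁻¹ K⁻¹)(298 K) × ln(2.46×10⁵/35100)
   = (2.478 kJ/mol)(1.947) = 4.82 kJ/mol
ΔG > 0, so the forward reaction is non-spontaneous (proceeds in reverse).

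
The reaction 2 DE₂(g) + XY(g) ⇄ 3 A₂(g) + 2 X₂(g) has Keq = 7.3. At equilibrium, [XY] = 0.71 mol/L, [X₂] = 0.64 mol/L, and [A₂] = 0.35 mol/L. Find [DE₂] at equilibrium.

[DE₂] = 0.058 mol/L

At equilibrium, Keq = [A₂]³·[X₂]² / ([DE₂]²·[XY]) = 7.3.
(0.35)³·(0.64)² / (([DE₂])²·(0.71)) = 7.3
[DE₂]² = 0.00339 ⇒ [DE₂] = 0.058 mol/L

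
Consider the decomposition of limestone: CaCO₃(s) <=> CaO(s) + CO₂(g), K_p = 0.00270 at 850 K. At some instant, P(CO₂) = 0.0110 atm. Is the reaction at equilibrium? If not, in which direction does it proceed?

to the left

(CaCO₃, CaO are pure solids — omitted from Q_p.)
Q_p = P(CO₂) = 0.0110
Q_p = 0.0110 > K_p = 0.00270, so the reverse reaction proceeds.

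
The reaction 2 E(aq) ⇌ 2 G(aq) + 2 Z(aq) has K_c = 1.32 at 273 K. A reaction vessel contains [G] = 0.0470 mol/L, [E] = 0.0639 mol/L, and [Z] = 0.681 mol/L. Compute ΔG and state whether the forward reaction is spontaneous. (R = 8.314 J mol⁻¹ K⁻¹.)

Q_c = [G]²·[Z]² / [E]² = (0.0470)²·(0.681)² / (0.0639)² = 0.251
ΔG = RT ln(Q_c/K_c) = (8.314 J mol⁻¹ K⁻¹)(273 K) × ln(0.251/1.32)
   = (2.270 kJ/mol)(-1.660) = -3.77 kJ/mol
ΔG < 0, so the forward reaction is spontaneous (proceeds forward).

ΔG = -3.77 kJ/mol; the forward reaction is spontaneous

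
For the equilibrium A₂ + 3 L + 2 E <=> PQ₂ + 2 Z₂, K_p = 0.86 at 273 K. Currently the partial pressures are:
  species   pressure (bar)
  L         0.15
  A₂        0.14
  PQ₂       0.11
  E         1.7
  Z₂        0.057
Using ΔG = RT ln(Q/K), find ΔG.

Q_p = P(PQ₂)·P(Z₂)² / (P(A₂)·P(L)³·P(E)²) = (0.11)·(0.057)² / ((0.14)·(0.15)³·(1.7)²) = 0.262
ΔG = RT ln(Q_p/K_p) = (8.314 J mol⁻¹ K⁻¹)(273 K) × ln(0.262/0.86)
   = (2.270 kJ/mol)(-1.189) = -2.70 kJ/mol
ΔG < 0, so the forward reaction is spontaneous (proceeds forward).

ΔG = -2.70 kJ/mol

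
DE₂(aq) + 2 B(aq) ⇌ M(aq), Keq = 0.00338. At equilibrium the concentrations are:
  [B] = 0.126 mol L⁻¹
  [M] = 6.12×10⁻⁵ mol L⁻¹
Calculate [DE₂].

At equilibrium, Keq = [M] / ([DE₂]·[B]²) = 0.00338.
(6.12×10⁻⁵) / (([DE₂])·(0.126)²) = 0.00338
[DE₂] = 1.14 mol L⁻¹

[DE₂] = 1.14 mol L⁻¹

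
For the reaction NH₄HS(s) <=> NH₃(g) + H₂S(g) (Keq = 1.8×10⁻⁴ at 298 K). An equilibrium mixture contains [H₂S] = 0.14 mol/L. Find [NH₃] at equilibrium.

[NH₃] = 0.0013 mol/L

(NH₄HS is a pure solid — omitted from Keq.)
At equilibrium, Keq = [NH₃]·[H₂S] = 1.8×10⁻⁴.
([NH₃])·(0.14) = 1.8×10⁻⁴
[NH₃] = 0.00129 = 0.0013 mol/L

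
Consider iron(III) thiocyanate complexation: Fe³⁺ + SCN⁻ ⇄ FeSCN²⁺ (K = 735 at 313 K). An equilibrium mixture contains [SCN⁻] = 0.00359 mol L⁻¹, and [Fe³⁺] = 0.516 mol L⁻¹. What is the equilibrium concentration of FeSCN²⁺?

[FeSCN²⁺] = 1.36 mol L⁻¹

At equilibrium, K = [FeSCN²⁺] / ([Fe³⁺]·[SCN⁻]) = 735.
([FeSCN²⁺]) / ((0.516)·(0.00359)) = 735
[FeSCN²⁺] = 1.36 mol L⁻¹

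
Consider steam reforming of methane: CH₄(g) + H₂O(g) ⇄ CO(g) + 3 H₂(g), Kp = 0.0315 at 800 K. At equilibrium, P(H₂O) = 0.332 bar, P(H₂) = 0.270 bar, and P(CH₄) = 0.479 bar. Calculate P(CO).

At equilibrium, Kp = P(CO)·P(H₂)³ / (P(CH₄)·P(H₂O)) = 0.0315.
(P(CO))·(0.270)³ / ((0.479)·(0.332)) = 0.0315
P(CO) = 0.255 bar

P(CO) = 0.255 bar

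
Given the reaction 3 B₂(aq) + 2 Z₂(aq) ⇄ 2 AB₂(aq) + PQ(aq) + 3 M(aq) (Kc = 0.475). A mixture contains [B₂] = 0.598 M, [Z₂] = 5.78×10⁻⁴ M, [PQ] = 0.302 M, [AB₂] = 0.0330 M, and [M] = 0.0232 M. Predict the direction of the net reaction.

forward (toward products)

Qc = [AB₂]²·[PQ]·[M]³ / ([B₂]³·[Z₂]²) = (0.0330)²·(0.302)·(0.0232)³ / ((0.598)³·(5.78×10⁻⁴)²) = 0.0575
Qc = 0.0575 < Kc = 0.475, so the forward reaction proceeds.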